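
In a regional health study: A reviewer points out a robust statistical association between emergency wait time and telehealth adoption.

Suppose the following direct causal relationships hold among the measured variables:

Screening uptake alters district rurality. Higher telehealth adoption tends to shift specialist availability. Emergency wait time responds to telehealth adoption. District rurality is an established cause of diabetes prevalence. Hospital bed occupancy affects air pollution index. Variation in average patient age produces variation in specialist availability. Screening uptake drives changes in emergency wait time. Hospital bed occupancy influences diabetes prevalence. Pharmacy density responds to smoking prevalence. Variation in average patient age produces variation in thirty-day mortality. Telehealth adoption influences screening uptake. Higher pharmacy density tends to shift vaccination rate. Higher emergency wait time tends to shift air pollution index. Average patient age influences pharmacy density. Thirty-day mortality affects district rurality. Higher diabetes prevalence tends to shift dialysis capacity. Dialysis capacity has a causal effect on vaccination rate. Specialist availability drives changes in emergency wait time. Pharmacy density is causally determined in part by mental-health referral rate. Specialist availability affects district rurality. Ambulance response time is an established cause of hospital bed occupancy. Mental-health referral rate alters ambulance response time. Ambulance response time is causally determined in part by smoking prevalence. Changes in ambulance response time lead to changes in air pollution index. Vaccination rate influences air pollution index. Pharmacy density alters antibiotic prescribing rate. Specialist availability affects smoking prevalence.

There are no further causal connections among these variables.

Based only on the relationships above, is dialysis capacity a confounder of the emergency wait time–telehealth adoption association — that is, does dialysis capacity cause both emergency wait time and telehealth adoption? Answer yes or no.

Dialysis capacity has no stated causal path to either emergency wait time or telehealth adoption. A confounder must cause both variables, so dialysis capacity does not qualify.

no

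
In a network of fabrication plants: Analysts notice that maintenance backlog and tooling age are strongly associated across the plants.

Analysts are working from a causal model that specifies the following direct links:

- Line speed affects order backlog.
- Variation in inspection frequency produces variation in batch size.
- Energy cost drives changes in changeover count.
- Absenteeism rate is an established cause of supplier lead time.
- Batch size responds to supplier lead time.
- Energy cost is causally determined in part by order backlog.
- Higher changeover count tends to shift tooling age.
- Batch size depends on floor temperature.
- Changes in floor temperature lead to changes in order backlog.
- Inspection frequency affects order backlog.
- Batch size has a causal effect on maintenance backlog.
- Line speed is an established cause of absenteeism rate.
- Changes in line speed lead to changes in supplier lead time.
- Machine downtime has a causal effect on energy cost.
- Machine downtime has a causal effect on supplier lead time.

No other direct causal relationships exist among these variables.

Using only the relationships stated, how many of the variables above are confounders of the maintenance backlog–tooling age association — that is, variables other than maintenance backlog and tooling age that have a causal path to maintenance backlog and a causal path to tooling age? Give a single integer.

The common causes are: floor temperature (to maintenance backlog via floor temperature → batch size → maintenance backlog; to tooling age via floor temperature → order backlog → energy cost → changeover count → tooling age); inspection frequency (to maintenance backlog via inspection frequency → batch size → maintenance backlog; to tooling age via inspection frequency → order backlog → energy cost → changeover count → tooling age); line speed (to maintenance backlog via line speed → supplier lead time → batch size → maintenance backlog; to tooling age via line speed → order backlog → energy cost → changeover count → tooling age); machine downtime (to maintenance backlog via machine downtime → supplier lead time → batch size → maintenance backlog; to tooling age via machine downtime → energy cost → changeover count → tooling age).
Every other variable lacks a causal path to at least one of maintenance backlog and tooling age.

4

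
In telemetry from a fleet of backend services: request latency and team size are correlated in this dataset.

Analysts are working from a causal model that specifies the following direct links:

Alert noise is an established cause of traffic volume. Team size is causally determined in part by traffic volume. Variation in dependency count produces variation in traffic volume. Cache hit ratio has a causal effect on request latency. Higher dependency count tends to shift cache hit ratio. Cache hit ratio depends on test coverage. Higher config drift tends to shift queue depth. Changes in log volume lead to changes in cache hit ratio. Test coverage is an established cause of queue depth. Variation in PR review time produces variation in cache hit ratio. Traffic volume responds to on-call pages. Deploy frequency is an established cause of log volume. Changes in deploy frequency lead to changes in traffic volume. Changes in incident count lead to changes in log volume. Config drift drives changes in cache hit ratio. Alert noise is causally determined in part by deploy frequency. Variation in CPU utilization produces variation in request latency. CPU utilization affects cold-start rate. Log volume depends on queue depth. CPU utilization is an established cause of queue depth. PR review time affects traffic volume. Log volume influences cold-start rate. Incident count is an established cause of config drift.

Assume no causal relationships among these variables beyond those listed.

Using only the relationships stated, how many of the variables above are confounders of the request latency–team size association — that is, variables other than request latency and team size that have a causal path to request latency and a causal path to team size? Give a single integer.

The common causes are: PR review time (to request latency via PR review time → cache hit ratio → request latency; to team size via PR review time → traffic volume → team size); dependency count (to request latency via dependency count → cache hit ratio → request latency; to team size via dependency count → traffic volume → team size); deploy frequency (to request latency via deploy frequency → log volume → cache hit ratio → request latency; to team size via deploy frequency → traffic volume → team size).
Every other variable lacks a causal path to at least one of request latency and team size.

3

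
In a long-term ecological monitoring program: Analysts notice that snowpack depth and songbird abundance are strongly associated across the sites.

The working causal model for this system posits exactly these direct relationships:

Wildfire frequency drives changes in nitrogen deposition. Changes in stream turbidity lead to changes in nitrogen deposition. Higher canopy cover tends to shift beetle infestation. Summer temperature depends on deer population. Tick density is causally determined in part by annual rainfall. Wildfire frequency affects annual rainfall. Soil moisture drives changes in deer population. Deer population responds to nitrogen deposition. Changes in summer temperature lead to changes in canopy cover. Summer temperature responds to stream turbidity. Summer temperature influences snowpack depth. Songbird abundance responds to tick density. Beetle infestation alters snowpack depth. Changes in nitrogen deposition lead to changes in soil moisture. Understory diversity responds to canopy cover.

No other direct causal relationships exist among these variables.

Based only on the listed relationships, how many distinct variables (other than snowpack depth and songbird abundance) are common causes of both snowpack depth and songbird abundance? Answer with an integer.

The common causes are: wildfire frequency (to snowpack depth via wildfire frequency → nitrogen deposition → deer population → summer temperature → snowpack depth; to songbird abundance via wildfire frequency → annual rainfall → tick density → songbird abundance).
Every other variable lacks a causal path to at least one of snowpack depth and songbird abundance.

1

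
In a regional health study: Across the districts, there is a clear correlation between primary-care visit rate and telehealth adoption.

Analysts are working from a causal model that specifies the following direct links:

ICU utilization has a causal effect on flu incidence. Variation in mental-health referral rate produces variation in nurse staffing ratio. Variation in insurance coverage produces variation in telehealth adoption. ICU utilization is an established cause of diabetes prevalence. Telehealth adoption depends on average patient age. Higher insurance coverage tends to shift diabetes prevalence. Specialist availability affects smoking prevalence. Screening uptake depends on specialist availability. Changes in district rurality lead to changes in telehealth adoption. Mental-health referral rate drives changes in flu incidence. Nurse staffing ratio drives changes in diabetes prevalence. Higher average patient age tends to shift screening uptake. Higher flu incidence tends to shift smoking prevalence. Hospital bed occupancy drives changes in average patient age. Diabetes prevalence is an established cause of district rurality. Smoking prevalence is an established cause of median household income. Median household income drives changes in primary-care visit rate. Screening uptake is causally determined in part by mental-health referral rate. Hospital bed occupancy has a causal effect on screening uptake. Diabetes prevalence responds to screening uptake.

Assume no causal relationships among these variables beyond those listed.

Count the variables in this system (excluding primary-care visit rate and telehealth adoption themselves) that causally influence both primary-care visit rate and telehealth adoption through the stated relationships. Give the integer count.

3

The common causes are: ICU utilization (to primary-care visit rate via ICU utilization → flu incidence → smoking prevalence → median household income → primary-care visit rate; to telehealth adoption via ICU utilization → diabetes prevalence → district rurality → telehealth adoption); mental-health referral rate (to primary-care visit rate via mental-health referral rate → flu incidence → smoking prevalence → median household income → primary-care visit rate; to telehealth adoption via mental-health referral rate → screening uptake → diabetes prevalence → district rurality → telehealth adoption); specialist availability (to primary-care visit rate via specialist availability → smoking prevalence → median household income → primary-care visit rate; to telehealth adoption via specialist availability → screening uptake → diabetes prevalence → district rurality → telehealth adoption).
Every other variable lacks a causal path to at least one of primary-care visit rate and telehealth adoption.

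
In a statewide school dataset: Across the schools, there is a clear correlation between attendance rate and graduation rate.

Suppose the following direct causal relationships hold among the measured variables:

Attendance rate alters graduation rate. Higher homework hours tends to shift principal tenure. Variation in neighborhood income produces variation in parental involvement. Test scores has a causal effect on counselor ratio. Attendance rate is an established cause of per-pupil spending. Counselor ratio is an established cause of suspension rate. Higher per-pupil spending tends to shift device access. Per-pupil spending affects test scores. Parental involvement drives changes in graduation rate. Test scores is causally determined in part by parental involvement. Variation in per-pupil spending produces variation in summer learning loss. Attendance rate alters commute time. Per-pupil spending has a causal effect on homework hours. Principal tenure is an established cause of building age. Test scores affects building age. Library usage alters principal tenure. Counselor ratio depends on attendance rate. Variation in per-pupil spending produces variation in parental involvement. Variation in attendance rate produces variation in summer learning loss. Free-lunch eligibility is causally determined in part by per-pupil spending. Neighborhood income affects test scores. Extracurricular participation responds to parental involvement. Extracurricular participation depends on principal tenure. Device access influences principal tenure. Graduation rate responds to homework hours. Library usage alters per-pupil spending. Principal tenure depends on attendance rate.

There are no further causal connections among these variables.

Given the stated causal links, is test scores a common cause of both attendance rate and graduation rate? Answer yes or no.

Test scores has no stated causal path to either attendance rate or graduation rate. A confounder must cause both variables, so test scores does not qualify.

no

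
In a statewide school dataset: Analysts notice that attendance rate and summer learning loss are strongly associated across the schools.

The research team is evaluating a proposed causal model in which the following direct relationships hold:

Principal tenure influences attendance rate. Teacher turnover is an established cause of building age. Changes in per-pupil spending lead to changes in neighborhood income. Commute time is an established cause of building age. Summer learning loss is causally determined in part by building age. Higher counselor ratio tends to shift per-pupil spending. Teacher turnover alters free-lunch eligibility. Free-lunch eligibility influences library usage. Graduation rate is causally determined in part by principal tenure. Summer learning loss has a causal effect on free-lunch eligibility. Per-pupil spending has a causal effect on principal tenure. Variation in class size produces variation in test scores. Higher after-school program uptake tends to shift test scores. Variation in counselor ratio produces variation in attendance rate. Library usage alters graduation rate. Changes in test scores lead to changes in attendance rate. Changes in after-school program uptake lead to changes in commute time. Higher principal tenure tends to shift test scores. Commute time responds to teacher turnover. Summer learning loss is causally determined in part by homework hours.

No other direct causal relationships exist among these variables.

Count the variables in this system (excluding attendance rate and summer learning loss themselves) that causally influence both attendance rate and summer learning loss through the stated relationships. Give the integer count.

1

The common causes are: after-school program uptake (to attendance rate via after-school program uptake → test scores → attendance rate; to summer learning loss via after-school program uptake → commute time → building age → summer learning loss).
Every other variable lacks a causal path to at least one of attendance rate and summer learning loss.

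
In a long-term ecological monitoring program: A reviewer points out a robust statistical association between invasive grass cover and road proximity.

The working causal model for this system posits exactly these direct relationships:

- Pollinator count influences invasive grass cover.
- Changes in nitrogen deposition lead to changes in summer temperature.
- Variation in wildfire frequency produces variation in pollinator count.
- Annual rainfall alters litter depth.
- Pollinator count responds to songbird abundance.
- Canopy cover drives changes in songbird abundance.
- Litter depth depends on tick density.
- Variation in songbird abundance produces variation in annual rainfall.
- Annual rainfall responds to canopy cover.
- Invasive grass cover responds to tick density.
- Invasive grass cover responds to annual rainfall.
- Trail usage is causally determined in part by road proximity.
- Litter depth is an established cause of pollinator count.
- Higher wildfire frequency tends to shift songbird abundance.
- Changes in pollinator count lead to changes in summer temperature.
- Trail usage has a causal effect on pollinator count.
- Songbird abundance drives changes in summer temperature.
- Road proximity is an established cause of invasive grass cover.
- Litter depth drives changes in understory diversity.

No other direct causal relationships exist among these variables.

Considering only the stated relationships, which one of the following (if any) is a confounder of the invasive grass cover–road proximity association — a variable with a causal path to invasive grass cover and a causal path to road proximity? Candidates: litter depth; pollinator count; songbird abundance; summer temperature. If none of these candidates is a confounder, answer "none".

None of the listed candidates has causal paths to both invasive grass cover and road proximity in the stated relationships, so none is a common cause.

none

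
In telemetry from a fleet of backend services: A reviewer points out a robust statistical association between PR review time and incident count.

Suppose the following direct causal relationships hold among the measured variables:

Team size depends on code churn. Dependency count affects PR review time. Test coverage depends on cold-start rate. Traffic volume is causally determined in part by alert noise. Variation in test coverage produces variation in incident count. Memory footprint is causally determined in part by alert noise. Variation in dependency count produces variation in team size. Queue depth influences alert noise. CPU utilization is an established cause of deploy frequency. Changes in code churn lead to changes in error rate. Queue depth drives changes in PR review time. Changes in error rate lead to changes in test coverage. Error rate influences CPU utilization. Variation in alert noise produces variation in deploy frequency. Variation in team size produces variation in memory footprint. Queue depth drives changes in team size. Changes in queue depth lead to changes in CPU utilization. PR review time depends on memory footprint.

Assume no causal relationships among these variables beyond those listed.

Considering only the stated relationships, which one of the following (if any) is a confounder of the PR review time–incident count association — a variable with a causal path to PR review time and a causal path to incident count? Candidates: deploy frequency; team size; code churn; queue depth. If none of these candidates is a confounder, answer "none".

code churn

Code churn causes PR review time (code churn → team size → memory footprint → PR review time) and also causes incident count (code churn → error rate → test coverage → incident count); it is a common cause of both.
Each of the other candidates lacks a causal path to at least one of PR review time and incident count, so they do not confound the relationship.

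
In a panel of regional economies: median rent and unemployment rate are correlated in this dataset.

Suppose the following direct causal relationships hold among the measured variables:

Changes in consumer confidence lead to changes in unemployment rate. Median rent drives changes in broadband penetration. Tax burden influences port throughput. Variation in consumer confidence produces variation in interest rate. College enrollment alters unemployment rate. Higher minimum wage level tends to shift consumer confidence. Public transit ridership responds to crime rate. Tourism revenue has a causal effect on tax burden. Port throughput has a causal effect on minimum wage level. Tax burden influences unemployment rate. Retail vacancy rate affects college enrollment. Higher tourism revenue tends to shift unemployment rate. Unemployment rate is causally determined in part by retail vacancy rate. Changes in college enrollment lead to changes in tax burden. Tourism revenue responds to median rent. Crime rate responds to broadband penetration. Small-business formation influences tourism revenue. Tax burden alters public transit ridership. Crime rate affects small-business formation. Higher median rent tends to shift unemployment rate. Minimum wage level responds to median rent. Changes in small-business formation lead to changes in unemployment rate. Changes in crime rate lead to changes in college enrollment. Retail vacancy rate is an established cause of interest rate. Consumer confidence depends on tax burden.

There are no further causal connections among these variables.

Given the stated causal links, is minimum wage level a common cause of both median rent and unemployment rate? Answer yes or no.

Minimum wage level has no stated causal path to median rent. A confounder must cause both variables, so minimum wage level does not qualify.

no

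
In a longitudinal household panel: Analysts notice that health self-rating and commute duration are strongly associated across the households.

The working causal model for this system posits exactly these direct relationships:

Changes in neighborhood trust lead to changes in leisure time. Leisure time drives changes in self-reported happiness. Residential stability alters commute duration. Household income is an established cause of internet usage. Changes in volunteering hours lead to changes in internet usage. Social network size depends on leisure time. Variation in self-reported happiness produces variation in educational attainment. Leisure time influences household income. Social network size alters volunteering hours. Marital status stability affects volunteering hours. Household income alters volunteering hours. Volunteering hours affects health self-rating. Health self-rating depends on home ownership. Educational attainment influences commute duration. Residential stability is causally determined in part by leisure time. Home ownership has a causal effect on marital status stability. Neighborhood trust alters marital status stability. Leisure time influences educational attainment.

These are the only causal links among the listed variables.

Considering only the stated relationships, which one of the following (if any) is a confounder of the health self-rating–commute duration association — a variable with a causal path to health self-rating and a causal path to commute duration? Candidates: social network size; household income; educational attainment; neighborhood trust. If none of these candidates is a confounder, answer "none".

neighborhood trust

Neighborhood trust causes health self-rating (neighborhood trust → marital status stability → volunteering hours → health self-rating) and also causes commute duration (neighborhood trust → leisure time → residential stability → commute duration); it is a common cause of both.
Each of the other candidates lacks a causal path to at least one of health self-rating and commute duration, so they do not confound the relationship.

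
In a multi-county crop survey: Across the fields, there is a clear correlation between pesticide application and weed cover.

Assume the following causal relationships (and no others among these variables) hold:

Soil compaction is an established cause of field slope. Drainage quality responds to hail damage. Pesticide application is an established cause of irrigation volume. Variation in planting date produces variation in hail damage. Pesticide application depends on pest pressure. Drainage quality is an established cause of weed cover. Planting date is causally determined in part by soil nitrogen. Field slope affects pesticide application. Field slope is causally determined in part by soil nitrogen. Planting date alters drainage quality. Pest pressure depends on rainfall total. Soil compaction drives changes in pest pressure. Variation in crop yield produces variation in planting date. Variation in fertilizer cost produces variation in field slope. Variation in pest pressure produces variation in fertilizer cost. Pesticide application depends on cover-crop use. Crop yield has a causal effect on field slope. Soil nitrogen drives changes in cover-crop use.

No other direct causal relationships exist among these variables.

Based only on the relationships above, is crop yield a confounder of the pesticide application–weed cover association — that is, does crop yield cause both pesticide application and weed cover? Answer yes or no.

Crop yield has a causal path to pesticide application (crop yield → field slope → pesticide application) and to weed cover (crop yield → planting date → drainage quality → weed cover), so it is a common cause of both — a confounder.

yes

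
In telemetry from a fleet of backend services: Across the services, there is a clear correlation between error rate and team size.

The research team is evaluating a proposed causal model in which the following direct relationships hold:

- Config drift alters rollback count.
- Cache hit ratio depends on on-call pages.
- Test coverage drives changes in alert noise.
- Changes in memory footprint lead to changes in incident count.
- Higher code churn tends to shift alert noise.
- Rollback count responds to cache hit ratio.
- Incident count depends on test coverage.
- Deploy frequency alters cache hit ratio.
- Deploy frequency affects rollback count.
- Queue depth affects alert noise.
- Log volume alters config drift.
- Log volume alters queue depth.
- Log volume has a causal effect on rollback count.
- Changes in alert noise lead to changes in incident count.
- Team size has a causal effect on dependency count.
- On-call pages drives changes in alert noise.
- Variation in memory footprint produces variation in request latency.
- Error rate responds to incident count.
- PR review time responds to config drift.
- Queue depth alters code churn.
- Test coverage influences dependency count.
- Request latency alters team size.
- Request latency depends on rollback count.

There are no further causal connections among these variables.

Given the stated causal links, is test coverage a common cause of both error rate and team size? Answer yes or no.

no

Test coverage has no stated causal path to team size. A confounder must cause both variables, so test coverage does not qualify.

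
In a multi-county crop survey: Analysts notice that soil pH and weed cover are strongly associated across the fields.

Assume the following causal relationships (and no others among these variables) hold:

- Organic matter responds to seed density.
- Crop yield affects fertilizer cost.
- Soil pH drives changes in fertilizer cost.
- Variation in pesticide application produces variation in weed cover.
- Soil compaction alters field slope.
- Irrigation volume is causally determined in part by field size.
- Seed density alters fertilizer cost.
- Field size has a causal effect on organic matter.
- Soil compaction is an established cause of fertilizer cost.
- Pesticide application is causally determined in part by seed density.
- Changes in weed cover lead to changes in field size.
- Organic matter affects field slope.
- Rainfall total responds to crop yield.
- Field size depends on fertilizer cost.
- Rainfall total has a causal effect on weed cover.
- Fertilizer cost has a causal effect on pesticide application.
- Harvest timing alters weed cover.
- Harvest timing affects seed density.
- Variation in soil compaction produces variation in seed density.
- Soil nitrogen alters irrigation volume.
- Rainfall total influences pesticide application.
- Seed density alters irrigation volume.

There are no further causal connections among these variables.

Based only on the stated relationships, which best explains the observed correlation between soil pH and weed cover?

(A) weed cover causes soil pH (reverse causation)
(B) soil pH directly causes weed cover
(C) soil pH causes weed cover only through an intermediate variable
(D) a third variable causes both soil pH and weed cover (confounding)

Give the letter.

Soil pH reaches weed cover through soil pH → fertilizer cost → pesticide application → weed cover — an indirect causal chain with no direct soil pH → weed cover link. No variable causes both soil pH and weed cover, so confounding is ruled out; the effect is mediated.

C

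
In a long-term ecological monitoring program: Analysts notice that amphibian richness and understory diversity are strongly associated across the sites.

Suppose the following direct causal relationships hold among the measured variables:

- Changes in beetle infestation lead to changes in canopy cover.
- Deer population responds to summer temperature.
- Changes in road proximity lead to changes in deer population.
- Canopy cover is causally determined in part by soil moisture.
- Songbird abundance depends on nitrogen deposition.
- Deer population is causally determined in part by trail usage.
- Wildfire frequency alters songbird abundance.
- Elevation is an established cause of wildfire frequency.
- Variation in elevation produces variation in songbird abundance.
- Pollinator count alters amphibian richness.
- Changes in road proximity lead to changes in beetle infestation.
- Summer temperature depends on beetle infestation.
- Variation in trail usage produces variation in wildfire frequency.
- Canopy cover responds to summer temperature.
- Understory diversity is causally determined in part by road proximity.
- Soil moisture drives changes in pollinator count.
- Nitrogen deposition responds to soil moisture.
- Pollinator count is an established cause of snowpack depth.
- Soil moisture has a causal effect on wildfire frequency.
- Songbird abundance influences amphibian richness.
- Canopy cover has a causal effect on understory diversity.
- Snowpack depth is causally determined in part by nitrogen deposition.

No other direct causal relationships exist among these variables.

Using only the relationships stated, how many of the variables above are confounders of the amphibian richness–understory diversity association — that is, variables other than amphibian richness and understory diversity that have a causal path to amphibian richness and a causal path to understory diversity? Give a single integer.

The common causes are: soil moisture (to amphibian richness via soil moisture → pollinator count → amphibian richness; to understory diversity via soil moisture → canopy cover → understory diversity).
Every other variable lacks a causal path to at least one of amphibian richness and understory diversity.

1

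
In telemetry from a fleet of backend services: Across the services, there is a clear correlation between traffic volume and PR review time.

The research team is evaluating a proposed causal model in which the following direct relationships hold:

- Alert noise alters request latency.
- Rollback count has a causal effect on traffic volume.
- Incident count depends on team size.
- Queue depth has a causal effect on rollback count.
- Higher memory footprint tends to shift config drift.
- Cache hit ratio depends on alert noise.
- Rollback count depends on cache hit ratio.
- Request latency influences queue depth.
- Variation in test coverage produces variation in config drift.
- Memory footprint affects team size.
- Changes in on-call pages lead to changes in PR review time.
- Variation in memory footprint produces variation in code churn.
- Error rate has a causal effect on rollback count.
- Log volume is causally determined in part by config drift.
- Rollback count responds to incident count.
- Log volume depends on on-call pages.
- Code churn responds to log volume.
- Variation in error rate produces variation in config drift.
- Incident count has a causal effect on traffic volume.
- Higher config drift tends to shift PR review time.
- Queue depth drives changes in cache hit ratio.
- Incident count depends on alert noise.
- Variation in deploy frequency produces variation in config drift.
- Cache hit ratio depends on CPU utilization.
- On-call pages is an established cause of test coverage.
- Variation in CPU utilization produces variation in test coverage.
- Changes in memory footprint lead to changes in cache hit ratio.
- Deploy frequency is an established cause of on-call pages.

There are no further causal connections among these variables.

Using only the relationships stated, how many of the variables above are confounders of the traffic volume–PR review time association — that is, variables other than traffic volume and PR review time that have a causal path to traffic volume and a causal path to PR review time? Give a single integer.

The common causes are: CPU utilization (to traffic volume via CPU utilization → cache hit ratio → rollback count → traffic volume; to PR review time via CPU utilization → test coverage → config drift → PR review time); error rate (to traffic volume via error rate → rollback count → traffic volume; to PR review time via error rate → config drift → PR review time); memory footprint (to traffic volume via memory footprint → team size → incident count → traffic volume; to PR review time via memory footprint → config drift → PR review time).
Every other variable lacks a causal path to at least one of traffic volume and PR review time.

3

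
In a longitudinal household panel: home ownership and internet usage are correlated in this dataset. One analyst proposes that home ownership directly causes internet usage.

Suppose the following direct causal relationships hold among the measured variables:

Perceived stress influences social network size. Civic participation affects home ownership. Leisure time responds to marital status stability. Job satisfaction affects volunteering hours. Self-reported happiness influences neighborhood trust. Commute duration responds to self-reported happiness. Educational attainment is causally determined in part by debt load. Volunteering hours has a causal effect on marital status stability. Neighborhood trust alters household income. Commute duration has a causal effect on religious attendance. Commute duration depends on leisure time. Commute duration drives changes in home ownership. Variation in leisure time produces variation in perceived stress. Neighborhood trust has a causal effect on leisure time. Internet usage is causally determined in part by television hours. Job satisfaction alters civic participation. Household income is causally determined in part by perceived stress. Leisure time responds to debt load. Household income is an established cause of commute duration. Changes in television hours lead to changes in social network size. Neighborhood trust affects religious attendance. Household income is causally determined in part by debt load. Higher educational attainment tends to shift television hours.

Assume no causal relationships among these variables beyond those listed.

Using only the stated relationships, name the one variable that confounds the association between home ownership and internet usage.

debt load

Debt load has a causal path to home ownership (debt load → household income → commute duration → home ownership) and a separate causal path to internet usage (debt load → educational attainment → television hours → internet usage), so it is a common cause of both.
No stated relationship gives home ownership a causal route to internet usage, so the correlation is explained by the shared upstream cause rather than a direct effect.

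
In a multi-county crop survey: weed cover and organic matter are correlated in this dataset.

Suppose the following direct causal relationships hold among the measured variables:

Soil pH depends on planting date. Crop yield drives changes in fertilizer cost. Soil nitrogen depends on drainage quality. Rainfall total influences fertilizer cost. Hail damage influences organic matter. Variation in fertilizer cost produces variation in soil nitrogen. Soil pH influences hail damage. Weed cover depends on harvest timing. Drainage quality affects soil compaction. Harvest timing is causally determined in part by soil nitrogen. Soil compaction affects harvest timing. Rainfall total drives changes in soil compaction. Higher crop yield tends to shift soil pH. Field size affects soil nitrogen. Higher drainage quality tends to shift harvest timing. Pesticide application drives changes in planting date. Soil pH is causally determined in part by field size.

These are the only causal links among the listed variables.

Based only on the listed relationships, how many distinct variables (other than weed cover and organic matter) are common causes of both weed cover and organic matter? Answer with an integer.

The common causes are: crop yield (to weed cover via crop yield → fertilizer cost → soil nitrogen → harvest timing → weed cover; to organic matter via crop yield → soil pH → hail damage → organic matter); field size (to weed cover via field size → soil nitrogen → harvest timing → weed cover; to organic matter via field size → soil pH → hail damage → organic matter).
Every other variable lacks a causal path to at least one of weed cover and organic matter.

2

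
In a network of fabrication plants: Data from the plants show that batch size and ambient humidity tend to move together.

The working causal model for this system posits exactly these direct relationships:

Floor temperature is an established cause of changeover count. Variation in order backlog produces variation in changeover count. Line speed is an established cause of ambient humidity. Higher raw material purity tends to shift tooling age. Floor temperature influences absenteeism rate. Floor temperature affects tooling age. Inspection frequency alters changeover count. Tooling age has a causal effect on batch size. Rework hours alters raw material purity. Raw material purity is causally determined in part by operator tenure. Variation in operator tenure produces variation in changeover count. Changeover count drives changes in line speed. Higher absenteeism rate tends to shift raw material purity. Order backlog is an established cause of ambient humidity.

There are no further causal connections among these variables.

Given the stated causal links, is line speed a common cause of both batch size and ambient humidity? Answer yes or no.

no

Line speed has no stated causal path to batch size. A confounder must cause both variables, so line speed does not qualify.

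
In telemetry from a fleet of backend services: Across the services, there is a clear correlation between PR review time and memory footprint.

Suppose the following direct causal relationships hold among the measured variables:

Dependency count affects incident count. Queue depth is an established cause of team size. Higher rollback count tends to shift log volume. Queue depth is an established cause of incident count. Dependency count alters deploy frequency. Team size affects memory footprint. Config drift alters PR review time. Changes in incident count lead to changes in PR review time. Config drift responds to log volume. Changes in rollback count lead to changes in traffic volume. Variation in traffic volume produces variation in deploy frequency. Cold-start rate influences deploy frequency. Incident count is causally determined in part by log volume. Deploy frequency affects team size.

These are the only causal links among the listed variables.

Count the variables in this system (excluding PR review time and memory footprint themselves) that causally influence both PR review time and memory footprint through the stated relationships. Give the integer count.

The common causes are: dependency count (to PR review time via dependency count → incident count → PR review time; to memory footprint via dependency count → deploy frequency → team size → memory footprint); queue depth (to PR review time via queue depth → incident count → PR review time; to memory footprint via queue depth → team size → memory footprint); rollback count (to PR review time via rollback count → log volume → config drift → PR review time; to memory footprint via rollback count → traffic volume → deploy frequency → team size → memory footprint).
Every other variable lacks a causal path to at least one of PR review time and memory footprint.

3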